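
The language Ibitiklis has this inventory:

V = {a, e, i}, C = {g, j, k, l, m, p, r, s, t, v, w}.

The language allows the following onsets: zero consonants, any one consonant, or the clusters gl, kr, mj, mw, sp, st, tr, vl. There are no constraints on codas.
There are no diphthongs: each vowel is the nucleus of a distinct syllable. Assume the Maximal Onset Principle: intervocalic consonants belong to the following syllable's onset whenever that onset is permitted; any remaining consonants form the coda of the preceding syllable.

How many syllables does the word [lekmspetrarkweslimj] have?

The vowels are e, e, a, e, i — 5 nuclei, so 5 syllables.

5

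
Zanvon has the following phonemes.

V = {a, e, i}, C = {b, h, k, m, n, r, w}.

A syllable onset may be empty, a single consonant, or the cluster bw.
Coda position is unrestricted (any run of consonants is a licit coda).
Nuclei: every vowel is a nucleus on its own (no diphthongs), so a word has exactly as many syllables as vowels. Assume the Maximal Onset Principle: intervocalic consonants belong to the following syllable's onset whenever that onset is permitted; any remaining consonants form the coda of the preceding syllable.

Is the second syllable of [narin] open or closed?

Nuclei (vowels): a, i → 2 syllables.
/a…i/ gap (V1→V2): just /r/ — single C goes to the following onset.
Putting it together: na.rin.
Syllable 2 is /rin/ with coda /n/, so it is closed.

closed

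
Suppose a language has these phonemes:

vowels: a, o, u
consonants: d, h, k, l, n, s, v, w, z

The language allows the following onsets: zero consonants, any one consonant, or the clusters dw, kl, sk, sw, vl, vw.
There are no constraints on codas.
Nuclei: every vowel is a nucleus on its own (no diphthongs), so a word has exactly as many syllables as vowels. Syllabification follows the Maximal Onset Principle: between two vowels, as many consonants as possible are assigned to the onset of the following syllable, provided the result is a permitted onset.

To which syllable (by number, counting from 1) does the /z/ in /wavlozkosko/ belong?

2

Vowels present: a, o, o, o; each is a nucleus, giving 4 syllables.
V1 /a/ – V2 /o/: cluster /vl/ — /vl/ is itself a permitted onset, so the whole cluster goes right; preceding coda = ∅.
V2 /o/ – V3 /o/: /zk/ — longest licit onset from the right is /k/, leaving /z/ as coda.
V3 /o/ – V4 /o/: /sk/ — entire cluster is a permitted onset → onset /sk/, coda ∅.
So the parse is wa.vloz.ko.sko.
The /z/ is in the coda of syllable 2 (/vloz/).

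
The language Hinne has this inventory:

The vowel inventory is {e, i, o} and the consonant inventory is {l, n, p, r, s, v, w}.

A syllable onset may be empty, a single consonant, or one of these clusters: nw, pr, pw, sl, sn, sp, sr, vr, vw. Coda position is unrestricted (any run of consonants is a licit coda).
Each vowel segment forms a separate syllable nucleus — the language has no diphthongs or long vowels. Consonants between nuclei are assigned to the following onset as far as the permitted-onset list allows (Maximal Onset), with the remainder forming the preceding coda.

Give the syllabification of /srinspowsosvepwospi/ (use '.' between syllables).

srin.spow.sos.ve.pwo.spi

Nuclei (vowels): i, o, o, e, o, i → 6 syllables.
V1 /i/ – V2 /o/: cluster /nsp/ — the longest permitted-onset suffix is /sp/; onset = /sp/, preceding coda = /n/.
V2 /o/ – V3 /o/: /ws/ — longest licit onset from the right is /s/, leaving /w/ as coda.
V3 /o/ – V4 /e/: /sv/ — longest licit onset from the right is /v/, leaving /s/ as coda.
V4 /e/ – V5 /o/: /pw/ — entire cluster is a permitted onset → onset /pw/, coda ∅.
V5 /o/ – V6 /i/: /sp/ — entire cluster is a permitted onset → onset /sp/, coda ∅.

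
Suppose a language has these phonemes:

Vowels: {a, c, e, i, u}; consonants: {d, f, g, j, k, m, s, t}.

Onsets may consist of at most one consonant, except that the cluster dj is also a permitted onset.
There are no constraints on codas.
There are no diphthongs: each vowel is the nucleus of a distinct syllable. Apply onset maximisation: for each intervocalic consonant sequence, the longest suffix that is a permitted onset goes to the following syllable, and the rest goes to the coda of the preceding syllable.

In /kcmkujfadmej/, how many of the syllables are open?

Nuclei (vowels): c, u, a, e → 4 syllables.
Between /c/ (V1) and /u/ (V2): /mk/ — longest licit onset from the right is /k/, leaving /m/ as coda.
Between /u/ (V2) and /a/ (V3): cluster /jf/ — the longest permitted-onset suffix is /f/; onset = /f/, preceding coda = /j/.
Between /a/ (V3) and /e/ (V4): /dm/; trying suffixes from longest down, /m/ is the first permitted one, so coda /d/ | onset /m/.
Result: kcm.kuj.fad.mej.
Classifying each syllable: /kcm/ (closed), /kuj/ (closed), /fad/ (closed), /mej/ (closed).
Open syllables: 0.

0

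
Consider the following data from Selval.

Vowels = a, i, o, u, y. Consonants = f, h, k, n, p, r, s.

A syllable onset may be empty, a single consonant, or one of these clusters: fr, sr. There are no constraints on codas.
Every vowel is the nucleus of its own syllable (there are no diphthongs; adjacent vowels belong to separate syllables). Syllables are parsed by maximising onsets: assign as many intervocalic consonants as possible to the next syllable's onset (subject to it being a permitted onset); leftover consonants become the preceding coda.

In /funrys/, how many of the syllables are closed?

2

The vowels are u, y — 2 nuclei, so 2 syllables.
V1 /u/ – V2 /y/: /nr/ — longest licit onset from the right is /r/, leaving /n/ as coda.
Result: fun.rys.
Classifying each syllable: /fun/ (closed), /rys/ (closed).
Closed syllables: 2.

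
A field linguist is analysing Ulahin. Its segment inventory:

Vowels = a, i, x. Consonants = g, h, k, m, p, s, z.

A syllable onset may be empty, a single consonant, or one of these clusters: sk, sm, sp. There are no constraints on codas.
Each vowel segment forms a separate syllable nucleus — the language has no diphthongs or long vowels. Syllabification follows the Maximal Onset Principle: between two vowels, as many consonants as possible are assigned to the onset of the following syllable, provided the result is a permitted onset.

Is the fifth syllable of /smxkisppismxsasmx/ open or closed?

Vowels present: x, i, i, x, a, x; each is a nucleus, giving 6 syllables.
V1 /x/ – V2 /i/: /k/ → onset of the next syllable (single consonants are always licit onsets).
V2 /i/ – V3 /i/: /spp/; trying suffixes from longest down, /p/ is the first permitted one, so coda /sp/ | onset /p/.
V3 /i/ – V4 /x/: cluster /sm/ — /sm/ is itself a permitted onset, so the whole cluster goes right; preceding coda = ∅.
V4 /x/ – V5 /a/: /s/ is a single consonant, so it becomes the next onset.
V5 /a/ – V6 /x/: /sm/ is a licit onset in full, so it all attaches to the next syllable.
So the parse is smx.kisp.pi.smx.sa.smx.
Syllable 5 is /sa/; it ends in its nucleus with no coda, so it is open.

open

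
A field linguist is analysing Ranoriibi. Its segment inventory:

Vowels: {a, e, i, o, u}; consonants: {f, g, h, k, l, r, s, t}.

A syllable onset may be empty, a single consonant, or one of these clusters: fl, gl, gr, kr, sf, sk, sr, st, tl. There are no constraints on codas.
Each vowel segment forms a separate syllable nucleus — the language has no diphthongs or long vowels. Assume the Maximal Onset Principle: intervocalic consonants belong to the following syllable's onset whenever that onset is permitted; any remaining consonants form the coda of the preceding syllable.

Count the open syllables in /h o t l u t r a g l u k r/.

The vowels are o, u, a, u — 4 nuclei, so 4 syllables.
σ1/σ2 boundary: /tl/ — entire cluster is a permitted onset → onset /tl/, coda ∅.
σ2/σ3 boundary: cluster /tr/ — the longest permitted-onset suffix is /r/; onset = /r/, preceding coda = /t/.
σ3/σ4 boundary: cluster /gl/ — /gl/ is itself a permitted onset, so the whole cluster goes right; preceding coda = ∅.
Putting it together: ho.tlut.ra.glukr.
Classifying each syllable: /ho/ (open), /tlut/ (closed), /ra/ (open), /glukr/ (closed).
Open syllables: 2.

2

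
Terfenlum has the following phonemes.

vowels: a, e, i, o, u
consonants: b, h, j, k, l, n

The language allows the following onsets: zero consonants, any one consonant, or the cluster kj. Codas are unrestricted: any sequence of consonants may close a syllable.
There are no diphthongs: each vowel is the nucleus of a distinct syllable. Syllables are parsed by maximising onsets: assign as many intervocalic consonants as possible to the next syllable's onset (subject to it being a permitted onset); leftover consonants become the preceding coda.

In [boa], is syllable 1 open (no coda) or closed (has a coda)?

The vowels are o, a — 2 nuclei, so 2 syllables.
σ1/σ2 boundary: nothing intervenes; syllable break is V.V.
Putting it together: bo.a.
Syllable 1 is /bo/; it ends in its nucleus with no coda, so it is open.

open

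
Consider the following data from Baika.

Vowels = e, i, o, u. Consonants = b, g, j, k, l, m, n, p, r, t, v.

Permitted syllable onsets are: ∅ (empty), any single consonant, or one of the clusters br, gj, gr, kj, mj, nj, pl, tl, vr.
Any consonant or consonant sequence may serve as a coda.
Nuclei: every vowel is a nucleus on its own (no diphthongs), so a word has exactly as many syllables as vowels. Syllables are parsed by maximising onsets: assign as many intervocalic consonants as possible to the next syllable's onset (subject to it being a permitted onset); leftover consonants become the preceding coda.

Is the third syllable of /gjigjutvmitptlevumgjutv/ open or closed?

closed

Vowels present: i, u, i, e, u, u; each is a nucleus, giving 6 syllables.
V1 /i/ – V2 /u/: /gj/ — entire cluster is a permitted onset → onset /gj/, coda ∅.
V2 /u/ – V3 /i/: /tvm/ splits as /tv/ + /m/ (/m/ is the longest suffix that is a licit onset).
V3 /i/ – V4 /e/: cluster /tptl/ — the longest permitted-onset suffix is /tl/; onset = /tl/, preceding coda = /tp/.
V4 /e/ – V5 /u/: /v/ → onset of the next syllable (single consonants are always licit onsets).
V5 /u/ – V6 /u/: /mgj/ — longest licit onset from the right is /gj/, leaving /m/ as coda.
Result: gji.gjutv.mitp.tle.vum.gjutv.
Syllable 3 is /mitp/ with coda /tp/, so it is closed.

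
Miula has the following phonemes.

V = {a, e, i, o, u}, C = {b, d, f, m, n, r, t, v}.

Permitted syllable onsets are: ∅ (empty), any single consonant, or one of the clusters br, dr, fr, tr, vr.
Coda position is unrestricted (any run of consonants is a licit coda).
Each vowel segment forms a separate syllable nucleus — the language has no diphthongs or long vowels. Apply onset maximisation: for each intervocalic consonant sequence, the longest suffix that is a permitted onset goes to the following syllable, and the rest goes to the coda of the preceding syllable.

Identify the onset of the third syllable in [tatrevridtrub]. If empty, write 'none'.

vr

Vowels present: a, e, i, u; each is a nucleus, giving 4 syllables.
Between /a/ (V1) and /e/ (V2): /tr/ is a licit onset in full, so it all attaches to the next syllable.
Between /e/ (V2) and /i/ (V3): /vr/ is a licit onset in full, so it all attaches to the next syllable.
Between /i/ (V3) and /u/ (V4): cluster /dtr/ — the longest permitted-onset suffix is /tr/; onset = /tr/, preceding coda = /d/.
Result: ta.tre.vrid.trub.
Syllable 3 is /vrid/: onset /vr/, nucleus /i/, coda /d/.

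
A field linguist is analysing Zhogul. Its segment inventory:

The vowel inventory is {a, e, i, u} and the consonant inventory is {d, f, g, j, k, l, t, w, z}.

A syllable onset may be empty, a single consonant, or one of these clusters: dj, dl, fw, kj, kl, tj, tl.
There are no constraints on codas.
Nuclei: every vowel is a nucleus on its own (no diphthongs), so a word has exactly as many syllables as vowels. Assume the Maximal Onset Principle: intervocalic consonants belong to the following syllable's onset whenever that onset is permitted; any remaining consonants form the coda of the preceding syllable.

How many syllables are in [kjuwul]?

Nuclei (vowels): u, u → 2 syllables.

2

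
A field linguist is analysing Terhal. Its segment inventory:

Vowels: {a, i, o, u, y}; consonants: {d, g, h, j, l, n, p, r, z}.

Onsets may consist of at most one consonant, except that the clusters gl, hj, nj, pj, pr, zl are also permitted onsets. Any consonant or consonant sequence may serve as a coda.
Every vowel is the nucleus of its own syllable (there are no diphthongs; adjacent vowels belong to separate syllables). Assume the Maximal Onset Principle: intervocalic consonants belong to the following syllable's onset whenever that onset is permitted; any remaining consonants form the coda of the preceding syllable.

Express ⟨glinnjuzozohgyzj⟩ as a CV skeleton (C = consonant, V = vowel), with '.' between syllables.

Vowels present: i, u, o, o, y; each is a nucleus, giving 5 syllables.
V1 /i/ – V2 /u/: /nnj/ splits as /n/ + /nj/ (/nj/ is the longest suffix that is a licit onset).
V2 /u/ – V3 /o/: /z/ → onset of the next syllable (single consonants are always licit onsets).
V3 /o/ – V4 /o/: /z/ is a single consonant, so it becomes the next onset.
V4 /o/ – V5 /y/: /hg/ — longest licit onset from the right is /g/, leaving /h/ as coda.
Result: glin.nju.zo.zoh.gyzj.
Mapping each syllable to C/V: /glin/ → CCVC, /nju/ → CCV, /zo/ → CV, /zoh/ → CVC, /gyzj/ → CVCC.

CCVC.CCV.CV.CVC.CVCC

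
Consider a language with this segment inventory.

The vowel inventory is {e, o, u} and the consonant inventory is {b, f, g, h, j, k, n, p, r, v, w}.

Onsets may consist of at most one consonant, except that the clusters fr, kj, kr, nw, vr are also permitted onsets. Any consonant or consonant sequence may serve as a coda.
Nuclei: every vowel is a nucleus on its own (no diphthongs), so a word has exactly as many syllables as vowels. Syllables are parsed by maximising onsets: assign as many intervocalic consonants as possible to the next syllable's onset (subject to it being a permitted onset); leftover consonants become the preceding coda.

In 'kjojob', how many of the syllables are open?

The vowels are o, o — 2 nuclei, so 2 syllables.
σ1/σ2 boundary: just /j/ — single C goes to the following onset.
So the parse is kjo.job.
Classifying each syllable: /kjo/ (open), /job/ (closed).
Open syllables: 1.

1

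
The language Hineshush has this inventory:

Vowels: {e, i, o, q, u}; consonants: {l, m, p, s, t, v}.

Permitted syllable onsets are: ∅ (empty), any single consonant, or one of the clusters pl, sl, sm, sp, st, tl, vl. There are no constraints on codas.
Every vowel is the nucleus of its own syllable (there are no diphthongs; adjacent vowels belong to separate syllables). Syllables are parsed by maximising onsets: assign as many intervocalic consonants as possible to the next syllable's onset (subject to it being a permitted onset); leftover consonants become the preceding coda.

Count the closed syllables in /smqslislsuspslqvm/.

3

Nuclei (vowels): q, i, u, q → 4 syllables.
V1 /q/ – V2 /i/: /sl/ is a licit onset in full, so it all attaches to the next syllable.
V2 /i/ – V3 /u/: /sls/; trying suffixes from longest down, /s/ is the first permitted one, so coda /sl/ | onset /s/.
V3 /u/ – V4 /q/: /spsl/; trying suffixes from longest down, /sl/ is the first permitted one, so coda /sp/ | onset /sl/.
Syllabification: smq.slisl.susp.slqvm.
Classifying each syllable: /smq/ (open), /slisl/ (closed), /susp/ (closed), /slqvm/ (closed).
Closed syllables: 3.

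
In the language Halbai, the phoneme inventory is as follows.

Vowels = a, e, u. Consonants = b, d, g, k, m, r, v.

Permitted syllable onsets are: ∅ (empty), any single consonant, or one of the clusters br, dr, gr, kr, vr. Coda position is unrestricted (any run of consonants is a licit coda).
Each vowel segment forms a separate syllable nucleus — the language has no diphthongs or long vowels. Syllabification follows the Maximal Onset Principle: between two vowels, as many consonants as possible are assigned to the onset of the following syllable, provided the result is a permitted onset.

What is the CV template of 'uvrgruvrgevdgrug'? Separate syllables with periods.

The vowels are u, u, e, u — 4 nuclei, so 4 syllables.
/u…u/ gap (V1→V2): /vrgr/ — longest licit onset from the right is /gr/, leaving /vr/ as coda.
/u…e/ gap (V2→V3): /vrg/ — longest licit onset from the right is /g/, leaving /vr/ as coda.
/e…u/ gap (V3→V4): /vdgr/; trying suffixes from longest down, /gr/ is the first permitted one, so coda /vd/ | onset /gr/.
Syllabification: uvr.gruvr.gevd.grug.
Mapping each syllable to C/V: /uvr/ → VCC, /gruvr/ → CCVCC, /gevd/ → CVCC, /grug/ → CCVC.

VCC.CCVCC.CVCC.CCVC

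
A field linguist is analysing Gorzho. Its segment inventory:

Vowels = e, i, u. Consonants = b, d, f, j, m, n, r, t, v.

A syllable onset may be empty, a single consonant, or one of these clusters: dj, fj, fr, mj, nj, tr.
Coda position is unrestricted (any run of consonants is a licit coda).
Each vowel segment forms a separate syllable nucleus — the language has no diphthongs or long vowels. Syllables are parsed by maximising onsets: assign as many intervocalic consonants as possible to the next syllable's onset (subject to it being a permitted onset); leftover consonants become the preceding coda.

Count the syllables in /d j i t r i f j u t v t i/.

Nuclei (vowels): i, i, u, i → 4 syllables.

4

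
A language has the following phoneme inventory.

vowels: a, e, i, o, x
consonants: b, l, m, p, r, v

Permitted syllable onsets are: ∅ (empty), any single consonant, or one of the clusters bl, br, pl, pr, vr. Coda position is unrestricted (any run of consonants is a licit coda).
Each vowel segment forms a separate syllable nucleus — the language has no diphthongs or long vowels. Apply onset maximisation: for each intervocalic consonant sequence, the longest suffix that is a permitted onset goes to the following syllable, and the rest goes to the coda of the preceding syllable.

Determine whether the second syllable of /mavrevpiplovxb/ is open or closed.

closed

Nuclei (vowels): a, e, i, o, x → 5 syllables.
V1 /a/ – V2 /e/: /vr/ — entire cluster is a permitted onset → onset /vr/, coda ∅.
V2 /e/ – V3 /i/: /vp/; trying suffixes from longest down, /p/ is the first permitted one, so coda /v/ | onset /p/.
V3 /i/ – V4 /o/: /pl/ is a licit onset in full, so it all attaches to the next syllable.
V4 /o/ – V5 /x/: just /v/ — single C goes to the following onset.
So the parse is ma.vrev.pi.plo.vxb.
Syllable 2 is /vrev/ with coda /v/, so it is closed.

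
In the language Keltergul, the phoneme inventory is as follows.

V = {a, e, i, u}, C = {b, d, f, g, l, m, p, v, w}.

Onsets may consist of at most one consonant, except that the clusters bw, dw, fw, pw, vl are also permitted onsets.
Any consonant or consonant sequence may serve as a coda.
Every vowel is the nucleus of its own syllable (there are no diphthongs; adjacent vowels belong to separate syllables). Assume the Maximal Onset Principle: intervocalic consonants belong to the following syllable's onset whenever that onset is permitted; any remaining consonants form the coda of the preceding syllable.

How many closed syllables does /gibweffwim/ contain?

2

Vowels present: i, e, i; each is a nucleus, giving 3 syllables.
V1 /i/ – V2 /e/: /bw/ is a licit onset in full, so it all attaches to the next syllable.
V2 /e/ – V3 /i/: /ffw/ splits as /f/ + /fw/ (/fw/ is the longest suffix that is a licit onset).
So the parse is gi.bwef.fwim.
Classifying each syllable: /gi/ (open), /bwef/ (closed), /fwim/ (closed).
Closed syllables: 2.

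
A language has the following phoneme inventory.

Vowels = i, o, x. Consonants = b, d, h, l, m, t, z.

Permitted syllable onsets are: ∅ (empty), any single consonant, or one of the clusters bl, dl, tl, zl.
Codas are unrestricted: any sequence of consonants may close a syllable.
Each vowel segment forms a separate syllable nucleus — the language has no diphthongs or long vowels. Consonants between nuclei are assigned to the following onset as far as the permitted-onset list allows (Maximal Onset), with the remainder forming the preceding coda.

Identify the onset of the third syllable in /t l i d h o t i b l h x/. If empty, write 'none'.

t

Vowels present: i, o, i, x; each is a nucleus, giving 4 syllables.
/i…o/ gap (V1→V2): cluster /dh/ — the longest permitted-onset suffix is /h/; onset = /h/, preceding coda = /d/.
/o…i/ gap (V2→V3): /t/ → onset of the next syllable (single consonants are always licit onsets).
/i…x/ gap (V3→V4): cluster /blh/ — the longest permitted-onset suffix is /h/; onset = /h/, preceding coda = /bl/.
Result: tlid.ho.tibl.hx.
Syllable 3 is /tibl/: onset /t/, nucleus /i/, coda /bl/.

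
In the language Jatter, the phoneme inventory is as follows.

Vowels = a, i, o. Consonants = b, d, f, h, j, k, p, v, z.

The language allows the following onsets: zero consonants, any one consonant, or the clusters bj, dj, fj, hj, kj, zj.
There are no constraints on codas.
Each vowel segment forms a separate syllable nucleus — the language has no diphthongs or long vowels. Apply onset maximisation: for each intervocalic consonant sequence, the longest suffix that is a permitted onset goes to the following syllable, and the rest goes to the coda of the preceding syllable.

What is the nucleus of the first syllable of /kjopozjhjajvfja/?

Vowels present: o, o, a, a; each is a nucleus, giving 4 syllables.
The first nucleus (vowel 1 from the left) is /o/.

o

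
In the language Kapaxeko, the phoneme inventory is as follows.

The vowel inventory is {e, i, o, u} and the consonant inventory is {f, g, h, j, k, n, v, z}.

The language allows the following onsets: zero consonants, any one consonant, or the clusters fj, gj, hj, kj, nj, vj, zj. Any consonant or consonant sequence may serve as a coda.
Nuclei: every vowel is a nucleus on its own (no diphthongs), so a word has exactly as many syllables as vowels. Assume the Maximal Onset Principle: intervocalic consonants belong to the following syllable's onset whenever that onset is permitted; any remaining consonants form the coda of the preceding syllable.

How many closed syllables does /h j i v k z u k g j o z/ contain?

3

Vowels present: i, u, o; each is a nucleus, giving 3 syllables.
Between /i/ (V1) and /u/ (V2): /vkz/ — longest licit onset from the right is /z/, leaving /vk/ as coda.
Between /u/ (V2) and /o/ (V3): /kgj/ splits as /k/ + /gj/ (/gj/ is the longest suffix that is a licit onset).
So the parse is hjivk.zuk.gjoz.
Classifying each syllable: /hjivk/ (closed), /zuk/ (closed), /gjoz/ (closed).
Closed syllables: 3.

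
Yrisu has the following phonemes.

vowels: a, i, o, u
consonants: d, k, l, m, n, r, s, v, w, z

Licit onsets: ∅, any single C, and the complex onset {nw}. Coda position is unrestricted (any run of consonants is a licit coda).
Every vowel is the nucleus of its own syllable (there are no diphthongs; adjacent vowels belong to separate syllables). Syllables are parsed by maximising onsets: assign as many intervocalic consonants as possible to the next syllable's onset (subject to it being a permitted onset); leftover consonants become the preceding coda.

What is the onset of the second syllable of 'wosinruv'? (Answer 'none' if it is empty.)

The vowels are o, i, u — 3 nuclei, so 3 syllables.
/o…i/ gap (V1→V2): /s/ → onset of the next syllable (single consonants are always licit onsets).
/i…u/ gap (V2→V3): /nr/; trying suffixes from longest down, /r/ is the first permitted one, so coda /n/ | onset /r/.
Result: wo.sin.ruv.
Syllable 2 is /sin/: onset /s/, nucleus /i/, coda /n/.

s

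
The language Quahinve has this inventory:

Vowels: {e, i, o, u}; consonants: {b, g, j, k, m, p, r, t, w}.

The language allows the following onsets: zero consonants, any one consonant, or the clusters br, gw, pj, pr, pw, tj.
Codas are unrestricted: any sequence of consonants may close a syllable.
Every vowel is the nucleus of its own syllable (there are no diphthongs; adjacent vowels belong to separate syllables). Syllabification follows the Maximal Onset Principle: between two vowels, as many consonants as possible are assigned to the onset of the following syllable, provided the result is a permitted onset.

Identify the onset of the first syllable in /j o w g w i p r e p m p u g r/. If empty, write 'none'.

j

Nuclei (vowels): o, i, e, u → 4 syllables.
Between /o/ (V1) and /i/ (V2): /wgw/ — longest licit onset from the right is /gw/, leaving /w/ as coda.
Between /i/ (V2) and /e/ (V3): cluster /pr/ — /pr/ is itself a permitted onset, so the whole cluster goes right; preceding coda = ∅.
Between /e/ (V3) and /u/ (V4): /pmp/; trying suffixes from longest down, /p/ is the first permitted one, so coda /pm/ | onset /p/.
Putting it together: jow.gwi.prepm.pugr.
Syllable 1 is /jow/: onset /j/, nucleus /o/, coda /w/.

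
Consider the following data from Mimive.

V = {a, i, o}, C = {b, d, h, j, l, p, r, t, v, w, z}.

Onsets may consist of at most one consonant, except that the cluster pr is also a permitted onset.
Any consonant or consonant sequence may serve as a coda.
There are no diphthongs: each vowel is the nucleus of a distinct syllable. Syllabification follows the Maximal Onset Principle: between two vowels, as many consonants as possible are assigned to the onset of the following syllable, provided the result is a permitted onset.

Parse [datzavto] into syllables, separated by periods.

dat.zav.to

Vowels present: a, a, o; each is a nucleus, giving 3 syllables.
Between /a/ (V1) and /a/ (V2): /tz/ — longest licit onset from the right is /z/, leaving /t/ as coda.
Between /a/ (V2) and /o/ (V3): /vt/; trying suffixes from longest down, /t/ is the first permitted one, so coda /v/ | onset /t/.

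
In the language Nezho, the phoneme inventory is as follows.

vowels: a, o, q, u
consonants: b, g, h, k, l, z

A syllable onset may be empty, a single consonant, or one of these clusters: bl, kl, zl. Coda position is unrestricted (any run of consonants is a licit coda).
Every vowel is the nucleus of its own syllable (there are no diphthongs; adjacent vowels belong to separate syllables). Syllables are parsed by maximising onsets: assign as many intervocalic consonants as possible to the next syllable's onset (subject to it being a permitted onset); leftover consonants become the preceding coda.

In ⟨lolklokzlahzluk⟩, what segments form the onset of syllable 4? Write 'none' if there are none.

zl

Nuclei (vowels): o, o, a, u → 4 syllables.
V1 /o/ – V2 /o/: /lkl/ — longest licit onset from the right is /kl/, leaving /l/ as coda.
V2 /o/ – V3 /a/: /kzl/ splits as /k/ + /zl/ (/zl/ is the longest suffix that is a licit onset).
V3 /a/ – V4 /u/: /hzl/ splits as /h/ + /zl/ (/zl/ is the longest suffix that is a licit onset).
Putting it together: lol.klok.zlah.zluk.
Syllable 4 is /zluk/: onset /zl/, nucleus /u/, coda /k/.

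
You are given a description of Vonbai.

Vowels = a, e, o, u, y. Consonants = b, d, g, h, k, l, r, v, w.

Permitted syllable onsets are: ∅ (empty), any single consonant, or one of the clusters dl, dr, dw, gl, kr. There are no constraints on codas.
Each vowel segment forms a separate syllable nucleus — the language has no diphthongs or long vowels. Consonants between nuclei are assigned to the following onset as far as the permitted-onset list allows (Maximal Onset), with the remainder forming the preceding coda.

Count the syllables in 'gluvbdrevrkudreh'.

Nuclei (vowels): u, e, u, e → 4 syllables.

4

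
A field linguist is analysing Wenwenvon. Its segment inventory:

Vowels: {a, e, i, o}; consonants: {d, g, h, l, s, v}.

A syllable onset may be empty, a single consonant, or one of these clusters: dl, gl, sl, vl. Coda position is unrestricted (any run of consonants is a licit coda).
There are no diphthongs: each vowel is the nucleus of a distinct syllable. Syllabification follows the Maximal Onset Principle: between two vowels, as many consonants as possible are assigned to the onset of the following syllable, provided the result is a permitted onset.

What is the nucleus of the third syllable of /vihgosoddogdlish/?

o

The vowels are i, o, o, o, i — 5 nuclei, so 5 syllables.
The third nucleus (vowel 3 from the left) is /o/.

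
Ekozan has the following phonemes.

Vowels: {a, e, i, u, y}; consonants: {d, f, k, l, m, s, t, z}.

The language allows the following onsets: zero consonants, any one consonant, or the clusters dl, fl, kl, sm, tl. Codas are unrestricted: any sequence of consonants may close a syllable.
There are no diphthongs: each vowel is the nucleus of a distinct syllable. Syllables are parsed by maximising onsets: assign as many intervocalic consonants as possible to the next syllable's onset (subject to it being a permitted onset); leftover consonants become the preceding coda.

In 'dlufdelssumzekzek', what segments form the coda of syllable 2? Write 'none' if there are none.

Nuclei (vowels): u, e, u, e, e → 5 syllables.
σ1/σ2 boundary: /fd/; trying suffixes from longest down, /d/ is the first permitted one, so coda /f/ | onset /d/.
σ2/σ3 boundary: /lss/; trying suffixes from longest down, /s/ is the first permitted one, so coda /ls/ | onset /s/.
σ3/σ4 boundary: /mz/; trying suffixes from longest down, /z/ is the first permitted one, so coda /m/ | onset /z/.
σ4/σ5 boundary: /kz/ splits as /k/ + /z/ (/z/ is the longest suffix that is a licit onset).
Result: dluf.dels.sum.zek.zek.
Syllable 2 is /dels/: onset /d/, nucleus /e/, coda /ls/.

ls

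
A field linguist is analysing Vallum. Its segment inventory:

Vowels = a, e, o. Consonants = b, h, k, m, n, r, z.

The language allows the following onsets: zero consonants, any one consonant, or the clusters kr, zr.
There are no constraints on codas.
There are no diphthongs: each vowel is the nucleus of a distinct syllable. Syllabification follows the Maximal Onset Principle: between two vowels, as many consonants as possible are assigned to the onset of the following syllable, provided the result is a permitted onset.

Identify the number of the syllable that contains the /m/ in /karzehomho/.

The vowels are a, e, o, o — 4 nuclei, so 4 syllables.
Between /a/ (V1) and /e/ (V2): cluster /rz/ — the longest permitted-onset suffix is /z/; onset = /z/, preceding coda = /r/.
Between /e/ (V2) and /o/ (V3): just /h/ — single C goes to the following onset.
Between /o/ (V3) and /o/ (V4): /mh/ — longest licit onset from the right is /h/, leaving /m/ as coda.
Putting it together: kar.ze.hom.ho.
The /m/ is in the coda of syllable 3 (/hom/).

3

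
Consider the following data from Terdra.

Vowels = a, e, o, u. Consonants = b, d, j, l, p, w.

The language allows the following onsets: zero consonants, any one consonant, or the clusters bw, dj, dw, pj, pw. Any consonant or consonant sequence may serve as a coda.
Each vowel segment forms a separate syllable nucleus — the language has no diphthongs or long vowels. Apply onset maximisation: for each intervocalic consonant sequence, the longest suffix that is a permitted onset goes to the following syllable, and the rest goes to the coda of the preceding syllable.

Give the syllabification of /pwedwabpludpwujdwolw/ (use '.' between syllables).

pwe.dwabp.lud.pwuj.dwolw

Vowels present: e, a, u, u, o; each is a nucleus, giving 5 syllables.
/e…a/ gap (V1→V2): /dw/ — entire cluster is a permitted onset → onset /dw/, coda ∅.
/a…u/ gap (V2→V3): /bpl/ — longest licit onset from the right is /l/, leaving /bp/ as coda.
/u…u/ gap (V3→V4): /dpw/ — longest licit onset from the right is /pw/, leaving /d/ as coda.
/u…o/ gap (V4→V5): /jdw/; trying suffixes from longest down, /dw/ is the first permitted one, so coda /j/ | onset /dw/.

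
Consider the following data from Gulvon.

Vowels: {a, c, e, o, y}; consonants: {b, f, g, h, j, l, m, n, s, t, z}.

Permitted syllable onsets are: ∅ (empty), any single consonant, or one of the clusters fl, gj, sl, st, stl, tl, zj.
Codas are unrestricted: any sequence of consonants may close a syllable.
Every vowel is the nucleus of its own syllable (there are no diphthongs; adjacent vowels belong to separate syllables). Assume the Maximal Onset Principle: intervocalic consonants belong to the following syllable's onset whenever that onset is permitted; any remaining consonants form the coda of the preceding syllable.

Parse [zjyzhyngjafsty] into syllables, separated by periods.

zjyz.hyn.gjaf.sty

Vowels present: y, y, a, y; each is a nucleus, giving 4 syllables.
/y…y/ gap (V1→V2): cluster /zh/ — the longest permitted-onset suffix is /h/; onset = /h/, preceding coda = /z/.
/y…a/ gap (V2→V3): /ngj/ splits as /n/ + /gj/ (/gj/ is the longest suffix that is a licit onset).
/a…y/ gap (V3→V4): /fst/; trying suffixes from longest down, /st/ is the first permitted one, so coda /f/ | onset /st/.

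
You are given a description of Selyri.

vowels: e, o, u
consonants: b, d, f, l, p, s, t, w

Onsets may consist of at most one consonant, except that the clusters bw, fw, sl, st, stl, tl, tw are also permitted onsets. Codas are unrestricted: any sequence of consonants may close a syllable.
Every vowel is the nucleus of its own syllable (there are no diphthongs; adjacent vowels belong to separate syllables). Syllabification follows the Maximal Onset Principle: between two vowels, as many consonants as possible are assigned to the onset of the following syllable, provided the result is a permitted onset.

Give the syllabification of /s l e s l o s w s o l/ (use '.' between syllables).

Nuclei (vowels): e, o, o → 3 syllables.
σ1/σ2 boundary: /sl/ is a licit onset in full, so it all attaches to the next syllable.
σ2/σ3 boundary: /sws/ splits as /sw/ + /s/ (/s/ is the longest suffix that is a licit onset).

sle.slosw.sol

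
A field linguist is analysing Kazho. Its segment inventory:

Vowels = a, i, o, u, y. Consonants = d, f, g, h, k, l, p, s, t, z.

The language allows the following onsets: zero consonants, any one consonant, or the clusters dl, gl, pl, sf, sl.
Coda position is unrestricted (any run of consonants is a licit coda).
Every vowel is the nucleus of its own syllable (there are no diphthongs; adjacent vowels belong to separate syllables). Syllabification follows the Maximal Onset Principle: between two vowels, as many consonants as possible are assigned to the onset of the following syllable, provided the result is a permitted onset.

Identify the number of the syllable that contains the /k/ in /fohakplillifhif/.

2

Vowels present: o, a, i, i, i; each is a nucleus, giving 5 syllables.
V1 /o/ – V2 /a/: /h/ is a single consonant, so it becomes the next onset.
V2 /a/ – V3 /i/: /kpl/ splits as /k/ + /pl/ (/pl/ is the longest suffix that is a licit onset).
V3 /i/ – V4 /i/: /ll/; trying suffixes from longest down, /l/ is the first permitted one, so coda /l/ | onset /l/.
V4 /i/ – V5 /i/: /fh/ — longest licit onset from the right is /h/, leaving /f/ as coda.
Putting it together: fo.hak.plil.lif.hif.
The /k/ is in the coda of syllable 2 (/hak/).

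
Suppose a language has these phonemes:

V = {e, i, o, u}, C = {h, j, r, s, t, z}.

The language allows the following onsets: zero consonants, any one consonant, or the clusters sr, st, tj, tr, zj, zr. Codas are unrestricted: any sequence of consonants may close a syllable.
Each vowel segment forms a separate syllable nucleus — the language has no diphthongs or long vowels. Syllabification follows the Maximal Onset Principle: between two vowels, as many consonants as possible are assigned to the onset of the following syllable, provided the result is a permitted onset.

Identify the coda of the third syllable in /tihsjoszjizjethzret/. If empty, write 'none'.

Nuclei (vowels): i, o, i, e, e → 5 syllables.
Between /i/ (V1) and /o/ (V2): /hsj/ — longest licit onset from the right is /j/, leaving /hs/ as coda.
Between /o/ (V2) and /i/ (V3): /szj/ — longest licit onset from the right is /zj/, leaving /s/ as coda.
Between /i/ (V3) and /e/ (V4): /zj/ — entire cluster is a permitted onset → onset /zj/, coda ∅.
Between /e/ (V4) and /e/ (V5): cluster /thzr/ — the longest permitted-onset suffix is /zr/; onset = /zr/, preceding coda = /th/.
Result: tihs.jos.zji.zjeth.zret.
Syllable 3 is /zji/: onset /zj/, nucleus /i/, coda ∅.

none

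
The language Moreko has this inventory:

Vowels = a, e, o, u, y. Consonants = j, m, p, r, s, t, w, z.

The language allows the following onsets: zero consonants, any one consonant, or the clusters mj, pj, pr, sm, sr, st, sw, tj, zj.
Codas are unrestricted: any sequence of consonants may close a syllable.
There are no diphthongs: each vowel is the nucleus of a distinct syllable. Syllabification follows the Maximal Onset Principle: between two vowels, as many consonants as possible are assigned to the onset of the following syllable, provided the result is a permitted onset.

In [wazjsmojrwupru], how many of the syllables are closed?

Nuclei (vowels): a, o, u, u → 4 syllables.
/a…o/ gap (V1→V2): /zjsm/ splits as /zj/ + /sm/ (/sm/ is the longest suffix that is a licit onset).
/o…u/ gap (V2→V3): /jrw/ — longest licit onset from the right is /w/, leaving /jr/ as coda.
/u…u/ gap (V3→V4): /pr/ — entire cluster is a permitted onset → onset /pr/, coda ∅.
Result: wazj.smojr.wu.pru.
Classifying each syllable: /wazj/ (closed), /smojr/ (closed), /wu/ (open), /pru/ (open).
Closed syllables: 2.

2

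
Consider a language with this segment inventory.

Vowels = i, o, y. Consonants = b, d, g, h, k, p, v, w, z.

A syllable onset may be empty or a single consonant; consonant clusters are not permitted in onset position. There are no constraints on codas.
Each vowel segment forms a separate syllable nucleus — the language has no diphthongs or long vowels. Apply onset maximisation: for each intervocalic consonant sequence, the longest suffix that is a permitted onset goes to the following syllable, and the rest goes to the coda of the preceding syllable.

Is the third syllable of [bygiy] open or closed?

open

Vowels present: y, i, y; each is a nucleus, giving 3 syllables.
σ1/σ2 boundary: /g/ is a single consonant, so it becomes the next onset.
σ2/σ3 boundary: nothing intervenes; syllable break is V.V.
Result: by.gi.y.
Syllable 3 is /y/; it ends in its nucleus with no coda, so it is open.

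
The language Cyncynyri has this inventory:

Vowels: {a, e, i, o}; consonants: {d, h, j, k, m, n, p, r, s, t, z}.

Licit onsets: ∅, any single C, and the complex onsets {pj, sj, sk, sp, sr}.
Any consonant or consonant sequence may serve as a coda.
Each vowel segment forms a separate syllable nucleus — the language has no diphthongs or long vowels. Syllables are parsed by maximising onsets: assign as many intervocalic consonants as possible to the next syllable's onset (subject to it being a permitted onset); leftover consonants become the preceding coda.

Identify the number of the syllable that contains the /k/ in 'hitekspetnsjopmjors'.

The vowels are i, e, e, o, o — 5 nuclei, so 5 syllables.
/i…e/ gap (V1→V2): /t/ → onset of the next syllable (single consonants are always licit onsets).
/e…e/ gap (V2→V3): /ksp/ splits as /k/ + /sp/ (/sp/ is the longest suffix that is a licit onset).
/e…o/ gap (V3→V4): /tnsj/ — longest licit onset from the right is /sj/, leaving /tn/ as coda.
/o…o/ gap (V4→V5): /pmj/ splits as /pm/ + /j/ (/j/ is the longest suffix that is a licit onset).
Putting it together: hi.tek.spetn.sjopm.jors.
The /k/ is in the coda of syllable 2 (/tek/).

2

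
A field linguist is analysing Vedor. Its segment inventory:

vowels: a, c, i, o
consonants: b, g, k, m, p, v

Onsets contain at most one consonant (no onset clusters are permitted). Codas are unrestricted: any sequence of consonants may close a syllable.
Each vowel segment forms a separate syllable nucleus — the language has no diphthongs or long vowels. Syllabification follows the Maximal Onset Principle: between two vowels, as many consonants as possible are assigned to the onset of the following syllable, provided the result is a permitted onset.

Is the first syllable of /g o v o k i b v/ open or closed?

The vowels are o, o, i — 3 nuclei, so 3 syllables.
V1 /o/ – V2 /o/: just /v/ — single C goes to the following onset.
V2 /o/ – V3 /i/: /k/ is a single consonant, so it becomes the next onset.
Result: go.vo.kibv.
Syllable 1 is /go/; it ends in its nucleus with no coda, so it is open.

open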